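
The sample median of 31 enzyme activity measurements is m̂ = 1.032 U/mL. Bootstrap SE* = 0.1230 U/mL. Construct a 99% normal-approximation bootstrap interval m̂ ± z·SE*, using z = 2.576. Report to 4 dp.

(0.7152, 1.3488)

Margin = 2.576 × 0.1230 = 0.31685
Interval: 1.032 ± 0.31685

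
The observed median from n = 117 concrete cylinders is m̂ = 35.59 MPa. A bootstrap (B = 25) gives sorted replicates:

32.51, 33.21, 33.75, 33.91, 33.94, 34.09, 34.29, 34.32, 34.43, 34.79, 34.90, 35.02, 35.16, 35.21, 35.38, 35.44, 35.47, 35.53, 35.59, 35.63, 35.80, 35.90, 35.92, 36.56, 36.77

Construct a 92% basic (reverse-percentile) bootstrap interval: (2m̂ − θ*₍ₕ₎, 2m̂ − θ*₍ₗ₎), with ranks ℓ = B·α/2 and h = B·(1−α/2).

(34.62, 38.67)

Percentile endpoints at ranks 1 and 24: θ*₍1₎ = 32.51, θ*₍24₎ = 36.56.
Basic interval reflects these around m̂:
  lower = 2 × 35.59 − 36.56 = 34.62
  upper = 2 × 35.59 − 32.51 = 38.67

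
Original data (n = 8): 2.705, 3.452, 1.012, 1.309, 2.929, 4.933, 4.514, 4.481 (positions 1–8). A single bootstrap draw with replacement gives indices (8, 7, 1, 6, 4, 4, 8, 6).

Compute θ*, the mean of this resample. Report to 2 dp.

θ* = 3.58

Resample values: 4.481, 4.514, 2.705, 4.933, 1.309, 1.309, 4.481, 4.933.
Mean = (4.481 + 4.514 + 2.705 + 4.933 + 1.309 + 1.309 + 4.481 + 4.933) / 8 = 28.6650 / 8 = 3.58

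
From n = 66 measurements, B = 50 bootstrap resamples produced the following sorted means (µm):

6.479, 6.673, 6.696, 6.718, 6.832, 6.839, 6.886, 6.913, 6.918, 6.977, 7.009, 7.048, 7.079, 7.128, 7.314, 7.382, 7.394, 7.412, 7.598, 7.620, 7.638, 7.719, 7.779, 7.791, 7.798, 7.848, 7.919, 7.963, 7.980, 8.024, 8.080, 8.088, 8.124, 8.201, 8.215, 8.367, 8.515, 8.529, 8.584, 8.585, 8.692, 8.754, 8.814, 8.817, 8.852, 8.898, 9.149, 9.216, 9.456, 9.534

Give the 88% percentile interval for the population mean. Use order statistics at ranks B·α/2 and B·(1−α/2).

α = 0.12; lower rank = 50 × 0.060 = 3; upper rank = 50 × 0.940 = 47.
The 3rd smallest replicate is 6.696; the 47th is 9.149.

(6.696, 9.149)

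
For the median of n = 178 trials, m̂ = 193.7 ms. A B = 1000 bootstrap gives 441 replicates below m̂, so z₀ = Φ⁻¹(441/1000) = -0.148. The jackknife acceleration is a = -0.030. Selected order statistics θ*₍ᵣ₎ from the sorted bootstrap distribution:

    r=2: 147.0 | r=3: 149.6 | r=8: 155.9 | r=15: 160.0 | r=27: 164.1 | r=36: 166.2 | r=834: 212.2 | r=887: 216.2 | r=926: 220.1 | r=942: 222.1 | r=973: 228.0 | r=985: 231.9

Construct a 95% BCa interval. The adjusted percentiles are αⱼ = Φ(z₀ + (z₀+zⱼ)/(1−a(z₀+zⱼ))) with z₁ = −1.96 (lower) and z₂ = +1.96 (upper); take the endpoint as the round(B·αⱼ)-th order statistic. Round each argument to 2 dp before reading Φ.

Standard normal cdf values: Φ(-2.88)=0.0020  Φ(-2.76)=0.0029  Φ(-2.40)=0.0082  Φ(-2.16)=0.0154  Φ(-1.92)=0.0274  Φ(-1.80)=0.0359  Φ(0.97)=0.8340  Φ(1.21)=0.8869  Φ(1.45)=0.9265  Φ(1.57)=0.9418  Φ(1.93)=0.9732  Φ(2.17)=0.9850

(155.9, 222.1)

Lower: z₀ + z₁ = -0.148 + (-1.960) = -2.108; 1 − a(z₀+z₁) = 1 − (-0.030)(-2.108) = 0.9368; argument = -0.148 + (-2.108)/0.9368 = -2.3983 → -2.40.
α₁ = Φ(-2.40) = 0.0082; rank = round(1000 × 0.0082) = 8; θ*₍8₎ = 155.9.
Upper: z₀ + z₂ = 1.812; 1 − a(z₀+z₂) = 1.0544; argument = 1.5706 → 1.57; α₂ = 0.9418; rank = 942; θ*₍942₎ = 222.1.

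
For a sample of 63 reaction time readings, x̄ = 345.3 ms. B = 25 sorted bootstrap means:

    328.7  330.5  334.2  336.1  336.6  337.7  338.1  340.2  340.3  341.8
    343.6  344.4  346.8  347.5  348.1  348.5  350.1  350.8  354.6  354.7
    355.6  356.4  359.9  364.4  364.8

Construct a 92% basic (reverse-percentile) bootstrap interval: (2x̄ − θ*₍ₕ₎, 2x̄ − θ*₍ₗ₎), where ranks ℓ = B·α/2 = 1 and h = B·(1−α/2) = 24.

(326.2, 361.9)

Percentile endpoints at ranks 1 and 24: θ*₍1₎ = 328.7, θ*₍24₎ = 364.4.
Basic interval reflects these around x̄:
  lower = 2 × 345.3 − 364.4 = 326.2
  upper = 2 × 345.3 − 328.7 = 361.9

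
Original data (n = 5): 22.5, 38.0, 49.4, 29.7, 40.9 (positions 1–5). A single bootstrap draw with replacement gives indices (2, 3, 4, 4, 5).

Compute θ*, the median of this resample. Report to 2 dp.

θ* = 38.00

Resample values: 38.0, 49.4, 29.7, 29.7, 40.9.
Sorted: 29.7, 29.7, 38.0, 40.9, 49.4
Median = middle value = 38.00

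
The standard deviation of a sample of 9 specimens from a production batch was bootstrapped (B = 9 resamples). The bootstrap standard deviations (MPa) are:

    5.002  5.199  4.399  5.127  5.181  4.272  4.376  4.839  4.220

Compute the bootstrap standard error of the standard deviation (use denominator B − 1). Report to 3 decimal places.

Bootstrap SE is the standard deviation of the 9 replicate standard deviations.
Mean of replicates: (5.002 + 5.199 + 4.399 + 5.127 + 5.181 + 4.272 + 4.376 + 4.839 + 4.220) / 9 = 42.6150 / 9 = 4.7350
Sum of squared deviations: (+0.2670)² + (+0.4640)² + (−0.3360)² + (+0.3920)² + (+0.4460)² + (−0.4630)² + (−0.3590)² + (+0.1040)² + (−0.5150)² = 1.3714
Variance = 1.3714 / 8 = 0.1714
SE* = √0.1714

SE* = 0.414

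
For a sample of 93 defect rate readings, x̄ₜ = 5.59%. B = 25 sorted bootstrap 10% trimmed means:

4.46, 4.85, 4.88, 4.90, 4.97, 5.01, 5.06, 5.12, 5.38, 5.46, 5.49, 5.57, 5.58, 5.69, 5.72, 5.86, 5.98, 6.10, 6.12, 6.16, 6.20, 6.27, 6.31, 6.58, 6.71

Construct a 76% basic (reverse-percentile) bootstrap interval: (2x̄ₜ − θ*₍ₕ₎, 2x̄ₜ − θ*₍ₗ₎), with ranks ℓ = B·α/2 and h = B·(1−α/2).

(4.91, 6.30)

Percentile endpoints at ranks 3 and 22: θ*₍3₎ = 4.88, θ*₍22₎ = 6.27.
Basic interval reflects these around x̄ₜ:
  lower = 2 × 5.59 − 6.27 = 4.91
  upper = 2 × 5.59 − 4.88 = 6.30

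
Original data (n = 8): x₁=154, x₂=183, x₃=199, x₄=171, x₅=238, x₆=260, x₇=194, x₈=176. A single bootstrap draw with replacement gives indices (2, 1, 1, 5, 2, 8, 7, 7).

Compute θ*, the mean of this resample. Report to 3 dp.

Resample values: 183, 154, 154, 238, 183, 176, 194, 194.
Mean = (183 + 154 + 154 + 238 + 183 + 176 + 194 + 194) / 8 = 1476.0 / 8 = 184.500

θ* = 184.500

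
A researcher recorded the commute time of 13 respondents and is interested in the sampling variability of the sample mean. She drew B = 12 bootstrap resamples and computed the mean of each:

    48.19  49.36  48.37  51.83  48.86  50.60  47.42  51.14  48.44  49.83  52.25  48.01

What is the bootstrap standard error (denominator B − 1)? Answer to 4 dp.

Bootstrap SE is the standard deviation of the 12 replicate means.
Mean of replicates: (48.19 + 49.36 + 48.37 + 51.83 + 48.86 + 50.60 + 47.42 + 51.14 + 48.44 + 49.83 + 52.25 + 48.01) / 12 = 594.30000 / 12 = 49.52500
Sum of squared deviations: (−1.33500)² + (−0.16500)² + (−1.15500)² + (+2.30500)² + (−0.66500)² + (+1.07500)² + (−2.10500)² + (+1.61500)² + (−1.08500)² + (+0.30500)² + (+2.72500)² + (−1.51500)² = 28.08470
Variance = 28.08470 / 11 = 2.55315
SE* = √2.55315

SE* = 1.5979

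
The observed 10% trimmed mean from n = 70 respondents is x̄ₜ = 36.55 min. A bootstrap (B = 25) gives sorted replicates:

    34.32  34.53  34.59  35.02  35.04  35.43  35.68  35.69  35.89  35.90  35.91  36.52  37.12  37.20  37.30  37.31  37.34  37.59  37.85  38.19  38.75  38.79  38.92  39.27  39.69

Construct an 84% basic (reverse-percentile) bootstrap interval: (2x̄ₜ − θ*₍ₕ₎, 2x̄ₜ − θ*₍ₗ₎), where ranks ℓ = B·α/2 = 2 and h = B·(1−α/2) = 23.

(34.18, 38.57)

Percentile endpoints at ranks 2 and 23: θ*₍2₎ = 34.53, θ*₍23₎ = 38.92.
Basic interval reflects these around x̄ₜ:
  lower = 2 × 36.55 − 38.92 = 34.18
  upper = 2 × 36.55 − 34.53 = 38.57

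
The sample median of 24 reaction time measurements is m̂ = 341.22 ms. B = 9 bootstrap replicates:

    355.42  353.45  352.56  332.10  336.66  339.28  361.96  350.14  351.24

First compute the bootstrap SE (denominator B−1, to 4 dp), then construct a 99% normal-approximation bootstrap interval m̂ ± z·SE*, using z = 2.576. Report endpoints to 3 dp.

Mean of replicates = 348.0900; sum of squared deviations = 772.8824; SE* = √(772.8824/8) = 9.8291
Margin = 2.576 × 9.8291 = 25.3198
Interval: 341.22 ± 25.3198

(315.900, 366.540)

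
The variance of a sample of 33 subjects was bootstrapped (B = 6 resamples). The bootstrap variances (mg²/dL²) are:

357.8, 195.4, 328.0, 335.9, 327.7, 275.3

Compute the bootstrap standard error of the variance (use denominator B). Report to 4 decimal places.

Bootstrap SE is the standard deviation of the 6 replicate variances.
Mean of replicates: (357.8 + 195.4 + 328.0 + 335.9 + 327.7 + 275.3) / 6 = 1820.10000 / 6 = 303.35000
Sum of squared deviations: (+54.45000)² + (−107.95000)² + (+24.65000)² + (+32.55000)² + (+24.35000)² + (−28.05000)² = 17664.85500
Variance = 17664.85500 / 6 = 2944.14250
SE* = √2944.14250

SE* = 54.2600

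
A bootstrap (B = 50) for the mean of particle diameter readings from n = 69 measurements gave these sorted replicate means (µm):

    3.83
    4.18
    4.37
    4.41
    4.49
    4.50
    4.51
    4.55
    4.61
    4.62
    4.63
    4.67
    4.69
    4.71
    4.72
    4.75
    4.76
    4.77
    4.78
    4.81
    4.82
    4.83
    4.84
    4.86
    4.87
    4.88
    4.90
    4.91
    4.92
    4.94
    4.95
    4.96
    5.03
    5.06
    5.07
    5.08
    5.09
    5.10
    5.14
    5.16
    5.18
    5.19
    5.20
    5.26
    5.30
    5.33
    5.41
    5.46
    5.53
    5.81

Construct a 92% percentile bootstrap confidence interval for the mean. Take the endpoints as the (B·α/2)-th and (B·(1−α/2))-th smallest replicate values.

(4.18, 5.46)

α = 0.08; lower rank = 50 × 0.040 = 2; upper rank = 50 × 0.960 = 48.
The 2nd smallest replicate is 4.18; the 48th is 5.46.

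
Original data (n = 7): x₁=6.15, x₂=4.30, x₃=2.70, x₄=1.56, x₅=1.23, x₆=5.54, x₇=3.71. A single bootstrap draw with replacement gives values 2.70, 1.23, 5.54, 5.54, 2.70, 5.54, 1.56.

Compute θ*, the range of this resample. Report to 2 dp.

θ* = 4.31

Range = 5.54 − 1.23 = 4.31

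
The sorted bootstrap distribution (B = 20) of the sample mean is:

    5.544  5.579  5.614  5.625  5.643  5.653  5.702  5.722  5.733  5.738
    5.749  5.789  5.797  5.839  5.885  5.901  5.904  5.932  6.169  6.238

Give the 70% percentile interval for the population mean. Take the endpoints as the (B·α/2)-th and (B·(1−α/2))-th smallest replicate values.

(5.614, 5.904)

α = 0.30; lower rank = 20 × 0.150 = 3; upper rank = 20 × 0.850 = 17.
The 3rd smallest replicate is 5.614; the 17th is 5.904.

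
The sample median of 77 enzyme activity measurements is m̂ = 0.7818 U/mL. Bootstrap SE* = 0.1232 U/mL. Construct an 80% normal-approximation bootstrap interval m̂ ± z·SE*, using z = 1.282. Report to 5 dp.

Margin = 1.282 × 0.1232 = 0.157942
Interval: 0.7818 ± 0.157942

(0.62386, 0.93974)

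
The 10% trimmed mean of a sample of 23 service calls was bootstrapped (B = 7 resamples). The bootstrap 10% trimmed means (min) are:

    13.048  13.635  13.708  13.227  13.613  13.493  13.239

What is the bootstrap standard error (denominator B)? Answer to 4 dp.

SE* = 0.2330

Bootstrap SE is the standard deviation of the 7 replicate 10% trimmed means.
Mean of replicates: (13.048 + 13.635 + 13.708 + 13.227 + 13.613 + 13.493 + 13.239) / 7 = 93.96300 / 7 = 13.42329
Sum of squared deviations: (−0.37529)² + (+0.21171)² + (+0.28471)² + (−0.19629)² + (+0.18971)² + (+0.06971)² + (−0.18429)² = 0.38007
Variance = 0.38007 / 7 = 0.05430
SE* = √0.05430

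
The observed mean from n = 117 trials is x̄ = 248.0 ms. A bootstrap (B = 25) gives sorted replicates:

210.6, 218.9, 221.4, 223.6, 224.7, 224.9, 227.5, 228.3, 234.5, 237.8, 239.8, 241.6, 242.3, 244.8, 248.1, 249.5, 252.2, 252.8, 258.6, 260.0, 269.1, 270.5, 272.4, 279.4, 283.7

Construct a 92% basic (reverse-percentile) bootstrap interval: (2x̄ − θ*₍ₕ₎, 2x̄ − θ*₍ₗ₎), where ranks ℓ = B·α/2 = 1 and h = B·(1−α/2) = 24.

Percentile endpoints at ranks 1 and 24: θ*₍1₎ = 210.6, θ*₍24₎ = 279.4.
Basic interval reflects these around x̄:
  lower = 2 × 248.0 − 279.4 = 216.6
  upper = 2 × 248.0 − 210.6 = 285.4

(216.6, 285.4)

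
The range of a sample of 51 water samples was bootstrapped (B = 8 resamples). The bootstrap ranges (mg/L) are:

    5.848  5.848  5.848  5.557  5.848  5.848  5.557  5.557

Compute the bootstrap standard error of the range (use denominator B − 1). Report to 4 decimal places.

SE* = 0.1506

Bootstrap SE is the standard deviation of the 8 replicate ranges.
Mean of replicates: (5.848 + 5.848 + 5.848 + 5.557 + 5.848 + 5.848 + 5.557 + 5.557) / 8 = 45.91100 / 8 = 5.73888
Sum of squared deviations: (+0.10912)² + (+0.10912)² + (+0.10912)² + (−0.18187)² + (+0.10912)² + (+0.10912)² + (−0.18187)² + (−0.18187)² = 0.15878
Variance = 0.15878 / 7 = 0.02268
SE* = √0.02268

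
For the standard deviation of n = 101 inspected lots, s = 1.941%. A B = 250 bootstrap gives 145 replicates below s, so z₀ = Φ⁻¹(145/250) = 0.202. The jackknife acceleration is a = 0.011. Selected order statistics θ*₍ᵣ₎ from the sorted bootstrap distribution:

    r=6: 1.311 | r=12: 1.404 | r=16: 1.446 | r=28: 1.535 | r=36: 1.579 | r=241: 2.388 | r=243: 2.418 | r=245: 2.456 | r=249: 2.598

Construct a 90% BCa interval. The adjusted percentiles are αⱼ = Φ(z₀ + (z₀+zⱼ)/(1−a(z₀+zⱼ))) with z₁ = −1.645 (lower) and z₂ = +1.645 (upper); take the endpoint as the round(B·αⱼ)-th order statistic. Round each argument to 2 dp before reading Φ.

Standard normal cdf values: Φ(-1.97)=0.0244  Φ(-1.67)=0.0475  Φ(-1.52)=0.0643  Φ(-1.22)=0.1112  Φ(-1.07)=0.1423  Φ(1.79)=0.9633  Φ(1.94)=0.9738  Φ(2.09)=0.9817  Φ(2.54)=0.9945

(1.535, 2.456)

Lower: z₀ + z₁ = 0.202 + (-1.645) = -1.443; 1 − a(z₀+z₁) = 1 − (0.011)(-1.443) = 1.0159; argument = 0.202 + (-1.443)/1.0159 = -1.2185 → -1.22.
α₁ = Φ(-1.22) = 0.1112; rank = round(250 × 0.1112) = 28; θ*₍28₎ = 1.535.
Upper: z₀ + z₂ = 1.847; 1 − a(z₀+z₂) = 0.9797; argument = 2.0873 → 2.09; α₂ = 0.9817; rank = 245; θ*₍245₎ = 2.456.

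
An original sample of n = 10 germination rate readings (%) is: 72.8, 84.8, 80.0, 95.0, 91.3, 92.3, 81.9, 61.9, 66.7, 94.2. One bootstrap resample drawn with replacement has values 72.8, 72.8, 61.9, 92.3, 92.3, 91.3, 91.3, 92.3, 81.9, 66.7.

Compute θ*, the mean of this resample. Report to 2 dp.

Mean = (72.8 + 72.8 + 61.9 + 92.3 + 92.3 + 91.3 + 91.3 + 92.3 + 81.9 + 66.7) / 10 = 815.60 / 10 = 81.56

θ* = 81.56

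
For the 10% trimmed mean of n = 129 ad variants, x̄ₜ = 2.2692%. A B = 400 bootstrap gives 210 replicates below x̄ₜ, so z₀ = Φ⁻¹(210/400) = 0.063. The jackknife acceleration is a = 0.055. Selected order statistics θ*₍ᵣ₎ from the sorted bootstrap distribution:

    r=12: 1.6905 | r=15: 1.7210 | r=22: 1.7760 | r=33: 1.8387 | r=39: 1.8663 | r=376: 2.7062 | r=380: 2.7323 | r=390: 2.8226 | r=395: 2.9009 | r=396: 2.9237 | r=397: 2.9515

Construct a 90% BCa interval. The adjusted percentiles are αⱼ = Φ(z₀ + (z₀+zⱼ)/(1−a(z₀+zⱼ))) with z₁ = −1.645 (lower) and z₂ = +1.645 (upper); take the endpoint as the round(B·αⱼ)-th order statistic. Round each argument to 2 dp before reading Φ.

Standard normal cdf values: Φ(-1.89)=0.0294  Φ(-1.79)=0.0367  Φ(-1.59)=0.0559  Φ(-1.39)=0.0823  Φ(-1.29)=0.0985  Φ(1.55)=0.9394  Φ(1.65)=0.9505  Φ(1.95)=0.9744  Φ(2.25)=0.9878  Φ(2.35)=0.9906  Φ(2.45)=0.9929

Lower: z₀ + z₁ = 0.063 + (-1.645) = -1.582; 1 − a(z₀+z₁) = 1 − (0.055)(-1.582) = 1.0870; argument = 0.063 + (-1.582)/1.0870 = -1.3924 → -1.39.
α₁ = Φ(-1.39) = 0.0823; rank = round(400 × 0.0823) = 33; θ*₍33₎ = 1.8387.
Upper: z₀ + z₂ = 1.708; 1 − a(z₀+z₂) = 0.9061; argument = 1.9481 → 1.95; α₂ = 0.9744; rank = 390; θ*₍390₎ = 2.8226.

(1.8387, 2.8226)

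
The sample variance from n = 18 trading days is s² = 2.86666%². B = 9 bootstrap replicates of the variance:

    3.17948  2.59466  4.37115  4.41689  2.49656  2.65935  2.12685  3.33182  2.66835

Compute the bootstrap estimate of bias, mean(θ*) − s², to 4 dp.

mean(θ*) = (3.17948 + 2.59466 + 4.37115 + 4.41689 + 2.49656 + 2.65935 + 2.12685 + 3.33182 + 2.66835) / 9 = 3.09390
bias = 3.09390 − 2.86666

bias = +0.2272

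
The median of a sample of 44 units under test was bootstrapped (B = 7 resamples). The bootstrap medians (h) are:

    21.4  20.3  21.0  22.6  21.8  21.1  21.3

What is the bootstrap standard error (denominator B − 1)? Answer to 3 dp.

Bootstrap SE is the standard deviation of the 7 replicate medians.
Mean of replicates: (21.4 + 20.3 + 21.0 + 22.6 + 21.8 + 21.1 + 21.3) / 7 = 149.5000 / 7 = 21.3571
Sum of squared deviations: (+0.0429)² + (−1.0571)² + (−0.3571)² + (+1.2429)² + (+0.4429)² + (−0.2571)² + (−0.0571)² = 3.0571
Variance = 3.0571 / 6 = 0.5095
SE* = √0.5095

SE* = 0.714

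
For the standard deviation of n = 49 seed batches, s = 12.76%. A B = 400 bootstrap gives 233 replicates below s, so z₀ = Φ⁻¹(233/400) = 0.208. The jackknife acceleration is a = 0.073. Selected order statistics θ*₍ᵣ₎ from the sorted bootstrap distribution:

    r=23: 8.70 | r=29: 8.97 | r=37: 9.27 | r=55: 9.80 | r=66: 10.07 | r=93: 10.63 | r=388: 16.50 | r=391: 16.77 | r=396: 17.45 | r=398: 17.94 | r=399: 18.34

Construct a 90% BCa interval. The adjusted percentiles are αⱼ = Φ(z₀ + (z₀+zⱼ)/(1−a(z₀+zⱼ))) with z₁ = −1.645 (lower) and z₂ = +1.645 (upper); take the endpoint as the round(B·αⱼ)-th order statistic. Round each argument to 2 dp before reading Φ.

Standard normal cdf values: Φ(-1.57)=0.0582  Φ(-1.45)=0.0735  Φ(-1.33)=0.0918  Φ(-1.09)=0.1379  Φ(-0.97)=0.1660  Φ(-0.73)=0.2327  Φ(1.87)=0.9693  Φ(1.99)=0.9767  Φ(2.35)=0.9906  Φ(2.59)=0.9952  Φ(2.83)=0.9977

Lower: z₀ + z₁ = 0.208 + (-1.645) = -1.437; 1 − a(z₀+z₁) = 1 − (0.073)(-1.437) = 1.1049; argument = 0.208 + (-1.437)/1.1049 = -1.0926 → -1.09.
α₁ = Φ(-1.09) = 0.1379; rank = round(400 × 0.1379) = 55; θ*₍55₎ = 9.80.
Upper: z₀ + z₂ = 1.853; 1 − a(z₀+z₂) = 0.8647; argument = 2.3509 → 2.35; α₂ = 0.9906; rank = 396; θ*₍396₎ = 17.45.

(9.80, 17.45)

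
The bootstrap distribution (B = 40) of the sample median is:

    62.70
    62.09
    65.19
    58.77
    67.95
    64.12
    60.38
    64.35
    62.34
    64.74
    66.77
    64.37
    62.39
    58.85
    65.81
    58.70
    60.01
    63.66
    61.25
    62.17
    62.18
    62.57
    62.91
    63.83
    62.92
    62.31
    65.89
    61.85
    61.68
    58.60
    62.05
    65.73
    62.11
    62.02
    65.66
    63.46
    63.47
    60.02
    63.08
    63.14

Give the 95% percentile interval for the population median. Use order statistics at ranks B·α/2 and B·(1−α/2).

(58.60, 66.77)

Sorted replicates: 58.60, 58.70, 58.77, 58.85, 60.01, 60.02, 60.38, 61.25, 61.68, 61.85, 62.02, 62.05, 62.09, 62.11, 62.17, 62.18, 62.31, 62.34, 62.39, 62.57, 62.70, 62.91, 62.92, 63.08, 63.14, 63.46, 63.47, 63.66, 63.83, 64.12, 64.35, 64.37, 64.74, 65.19, 65.66, 65.73, 65.81, 65.89, 66.77, 67.95
α = 0.05; lower rank = 40 × 0.025 = 1; upper rank = 40 × 0.975 = 39.
The 1st smallest replicate is 58.60; the 39th is 66.77.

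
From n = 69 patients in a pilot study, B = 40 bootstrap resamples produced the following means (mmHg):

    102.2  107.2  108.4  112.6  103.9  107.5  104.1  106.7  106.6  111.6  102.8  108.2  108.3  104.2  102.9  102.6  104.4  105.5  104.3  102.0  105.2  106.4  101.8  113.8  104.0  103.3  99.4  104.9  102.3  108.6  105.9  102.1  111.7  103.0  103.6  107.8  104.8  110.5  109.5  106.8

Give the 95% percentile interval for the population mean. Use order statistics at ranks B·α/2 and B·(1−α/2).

Sorted replicates: 99.4, 101.8, 102.0, 102.1, 102.2, 102.3, 102.6, 102.8, 102.9, 103.0, 103.3, 103.6, 103.9, 104.0, 104.1, 104.2, 104.3, 104.4, 104.8, 104.9, 105.2, 105.5, 105.9, 106.4, 106.6, 106.7, 106.8, 107.2, 107.5, 107.8, 108.2, 108.3, 108.4, 108.6, 109.5, 110.5, 111.6, 111.7, 112.6, 113.8
α = 0.05; lower rank = 40 × 0.025 = 1; upper rank = 40 × 0.975 = 39.
The 1st smallest replicate is 99.4; the 39th is 112.6.

(99.4, 112.6)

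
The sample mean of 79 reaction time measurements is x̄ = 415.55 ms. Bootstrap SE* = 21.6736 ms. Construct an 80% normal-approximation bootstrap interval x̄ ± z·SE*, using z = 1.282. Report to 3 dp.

Margin = 1.282 × 21.6736 = 27.7856
Interval: 415.55 ± 27.7856

(387.764, 443.336)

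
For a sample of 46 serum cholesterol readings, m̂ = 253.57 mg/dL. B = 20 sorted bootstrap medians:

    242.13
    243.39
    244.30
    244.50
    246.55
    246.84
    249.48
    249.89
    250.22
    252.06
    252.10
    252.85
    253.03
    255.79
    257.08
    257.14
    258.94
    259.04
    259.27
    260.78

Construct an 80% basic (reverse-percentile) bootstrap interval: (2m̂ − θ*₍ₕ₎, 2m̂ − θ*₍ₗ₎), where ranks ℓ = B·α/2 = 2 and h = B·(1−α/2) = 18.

(248.10, 263.75)

Percentile endpoints at ranks 2 and 18: θ*₍2₎ = 243.39, θ*₍18₎ = 259.04.
Basic interval reflects these around m̂:
  lower = 2 × 253.57 − 259.04 = 248.10
  upper = 2 × 253.57 − 243.39 = 263.75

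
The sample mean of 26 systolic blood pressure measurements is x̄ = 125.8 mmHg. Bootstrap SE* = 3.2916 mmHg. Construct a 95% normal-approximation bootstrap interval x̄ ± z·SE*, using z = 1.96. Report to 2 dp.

Margin = 1.96 × 3.2916 = 6.452
Interval: 125.8 ± 6.452

(119.35, 132.25)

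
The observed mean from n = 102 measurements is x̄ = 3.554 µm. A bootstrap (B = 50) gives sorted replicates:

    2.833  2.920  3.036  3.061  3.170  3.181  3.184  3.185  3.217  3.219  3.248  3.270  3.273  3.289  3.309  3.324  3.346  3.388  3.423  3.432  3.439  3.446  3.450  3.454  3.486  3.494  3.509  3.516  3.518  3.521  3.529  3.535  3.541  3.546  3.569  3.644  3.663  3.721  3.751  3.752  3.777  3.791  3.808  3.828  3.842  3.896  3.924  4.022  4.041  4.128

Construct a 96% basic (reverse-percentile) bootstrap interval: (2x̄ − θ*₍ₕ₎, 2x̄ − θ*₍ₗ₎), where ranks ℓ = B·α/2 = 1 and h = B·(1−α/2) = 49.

Percentile endpoints at ranks 1 and 49: θ*₍1₎ = 2.833, θ*₍49₎ = 4.041.
Basic interval reflects these around x̄:
  lower = 2 × 3.554 − 4.041 = 3.067
  upper = 2 × 3.554 − 2.833 = 4.275

(3.067, 4.275)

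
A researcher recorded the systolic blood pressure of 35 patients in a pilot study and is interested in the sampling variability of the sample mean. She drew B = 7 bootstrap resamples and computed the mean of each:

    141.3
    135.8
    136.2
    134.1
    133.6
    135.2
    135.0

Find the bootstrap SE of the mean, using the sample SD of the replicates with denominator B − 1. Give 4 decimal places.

Bootstrap SE is the standard deviation of the 7 replicate means.
Mean of replicates: (141.3 + 135.8 + 136.2 + 134.1 + 133.6 + 135.2 + 135.0) / 7 = 951.20000 / 7 = 135.88571
Sum of squared deviations: (+5.41429)² + (−0.08571)² + (+0.31429)² + (−1.78571)² + (−2.28571)² + (−0.68571)² + (−0.88571)² = 39.08857
Variance = 39.08857 / 6 = 6.51476
SE* = √6.51476

SE* = 2.5524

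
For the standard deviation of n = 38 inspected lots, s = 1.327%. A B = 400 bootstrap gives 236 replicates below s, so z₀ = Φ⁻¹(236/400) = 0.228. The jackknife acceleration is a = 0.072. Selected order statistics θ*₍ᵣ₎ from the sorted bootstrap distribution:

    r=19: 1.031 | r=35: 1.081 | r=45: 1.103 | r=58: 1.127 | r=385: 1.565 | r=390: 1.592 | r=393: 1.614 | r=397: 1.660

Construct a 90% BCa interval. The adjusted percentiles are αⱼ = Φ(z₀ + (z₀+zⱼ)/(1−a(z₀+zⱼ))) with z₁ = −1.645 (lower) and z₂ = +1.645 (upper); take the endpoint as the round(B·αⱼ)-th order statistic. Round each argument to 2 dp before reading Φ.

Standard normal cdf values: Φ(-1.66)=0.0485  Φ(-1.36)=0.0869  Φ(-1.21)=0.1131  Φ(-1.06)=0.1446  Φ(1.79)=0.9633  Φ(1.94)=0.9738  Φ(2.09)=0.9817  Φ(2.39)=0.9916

(1.127, 1.660)

Lower: z₀ + z₁ = 0.228 + (-1.645) = -1.417; 1 − a(z₀+z₁) = 1 − (0.072)(-1.417) = 1.1020; argument = 0.228 + (-1.417)/1.1020 = -1.0578 → -1.06.
α₁ = Φ(-1.06) = 0.1446; rank = round(400 × 0.1446) = 58; θ*₍58₎ = 1.127.
Upper: z₀ + z₂ = 1.873; 1 − a(z₀+z₂) = 0.8651; argument = 2.3930 → 2.39; α₂ = 0.9916; rank = 397; θ*₍397₎ = 1.660.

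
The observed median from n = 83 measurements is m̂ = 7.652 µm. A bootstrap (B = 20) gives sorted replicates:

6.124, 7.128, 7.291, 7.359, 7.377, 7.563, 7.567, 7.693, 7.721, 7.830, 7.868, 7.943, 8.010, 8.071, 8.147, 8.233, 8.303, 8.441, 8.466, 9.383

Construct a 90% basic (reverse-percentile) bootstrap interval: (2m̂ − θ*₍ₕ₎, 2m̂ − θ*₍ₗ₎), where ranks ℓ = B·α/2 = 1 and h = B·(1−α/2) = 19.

(6.838, 9.180)

Percentile endpoints at ranks 1 and 19: θ*₍1₎ = 6.124, θ*₍19₎ = 8.466.
Basic interval reflects these around m̂:
  lower = 2 × 7.652 − 8.466 = 6.838
  upper = 2 × 7.652 − 6.124 = 9.180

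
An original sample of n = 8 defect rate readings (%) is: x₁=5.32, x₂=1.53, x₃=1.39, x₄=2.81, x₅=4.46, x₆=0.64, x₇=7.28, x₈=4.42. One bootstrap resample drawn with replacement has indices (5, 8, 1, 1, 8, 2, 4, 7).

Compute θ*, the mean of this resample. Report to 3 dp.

Resample values: 4.46, 4.42, 5.32, 5.32, 4.42, 1.53, 2.81, 7.28.
Mean = (4.46 + 4.42 + 5.32 + 5.32 + 4.42 + 1.53 + 2.81 + 7.28) / 8 = 35.560 / 8 = 4.445

θ* = 4.445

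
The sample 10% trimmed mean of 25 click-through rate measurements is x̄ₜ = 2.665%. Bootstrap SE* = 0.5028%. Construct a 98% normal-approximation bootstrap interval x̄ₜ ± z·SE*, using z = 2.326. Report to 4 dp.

(1.4955, 3.8345)

Margin = 2.326 × 0.5028 = 1.16951
Interval: 2.665 ± 1.16951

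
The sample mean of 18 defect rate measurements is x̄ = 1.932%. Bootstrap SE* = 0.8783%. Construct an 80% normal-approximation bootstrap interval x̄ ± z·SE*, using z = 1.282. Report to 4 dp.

Margin = 1.282 × 0.8783 = 1.12598
Interval: 1.932 ± 1.12598

(0.8060, 3.0580)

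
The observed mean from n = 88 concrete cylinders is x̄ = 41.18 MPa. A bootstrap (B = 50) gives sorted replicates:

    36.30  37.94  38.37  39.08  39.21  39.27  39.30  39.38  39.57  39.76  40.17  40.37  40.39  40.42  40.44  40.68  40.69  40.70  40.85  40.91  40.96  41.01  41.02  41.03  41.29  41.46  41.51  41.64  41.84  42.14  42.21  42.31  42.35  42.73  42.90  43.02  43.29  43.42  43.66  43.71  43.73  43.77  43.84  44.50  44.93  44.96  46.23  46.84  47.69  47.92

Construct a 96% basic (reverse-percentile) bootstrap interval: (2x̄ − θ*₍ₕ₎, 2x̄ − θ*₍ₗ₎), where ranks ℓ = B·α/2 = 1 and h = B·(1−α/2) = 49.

(34.67, 46.06)

Percentile endpoints at ranks 1 and 49: θ*₍1₎ = 36.30, θ*₍49₎ = 47.69.
Basic interval reflects these around x̄:
  lower = 2 × 41.18 − 47.69 = 34.67
  upper = 2 × 41.18 − 36.30 = 46.06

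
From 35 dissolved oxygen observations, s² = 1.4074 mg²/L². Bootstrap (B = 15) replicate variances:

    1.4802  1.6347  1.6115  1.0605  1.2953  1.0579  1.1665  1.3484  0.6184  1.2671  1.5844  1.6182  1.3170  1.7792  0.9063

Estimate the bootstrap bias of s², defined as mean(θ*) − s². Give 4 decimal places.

bias = −0.0910

mean(θ*) = (1.4802 + 1.6347 + 1.6115 + 1.0605 + 1.2953 + 1.0579 + 1.1665 + 1.3484 + 0.6184 + 1.2671 + 1.5844 + 1.6182 + 1.3170 + 1.7792 + 0.9063) / 15 = 1.31637
bias = 1.31637 − 1.4074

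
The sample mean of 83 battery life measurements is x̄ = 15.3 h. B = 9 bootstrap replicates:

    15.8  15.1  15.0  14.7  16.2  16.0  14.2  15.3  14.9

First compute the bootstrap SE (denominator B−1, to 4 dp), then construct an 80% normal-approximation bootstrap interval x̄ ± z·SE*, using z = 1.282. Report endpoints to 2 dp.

(14.47, 16.13)

Mean of replicates = 15.2444; sum of squared deviations = 3.3822; SE* = √(3.3822/8) = 0.6502
Margin = 1.282 × 0.6502 = 0.834
Interval: 15.3 ± 0.834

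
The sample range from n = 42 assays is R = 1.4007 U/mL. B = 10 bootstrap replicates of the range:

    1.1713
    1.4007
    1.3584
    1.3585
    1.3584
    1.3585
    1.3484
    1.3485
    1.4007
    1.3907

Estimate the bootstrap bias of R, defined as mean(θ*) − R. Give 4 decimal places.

mean(θ*) = (1.1713 + 1.4007 + 1.3584 + 1.3585 + 1.3584 + 1.3585 + 1.3484 + 1.3485 + 1.4007 + 1.3907) / 10 = 1.34941
bias = 1.34941 − 1.4007

bias = −0.0513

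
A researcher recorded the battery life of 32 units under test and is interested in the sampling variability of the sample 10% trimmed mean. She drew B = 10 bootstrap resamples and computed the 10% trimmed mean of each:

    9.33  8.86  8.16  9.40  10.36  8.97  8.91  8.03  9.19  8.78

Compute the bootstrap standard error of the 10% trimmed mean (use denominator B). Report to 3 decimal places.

Bootstrap SE is the standard deviation of the 10 replicate 10% trimmed means.
Mean of replicates: (9.33 + 8.86 + 8.16 + 9.40 + 10.36 + 8.97 + 8.91 + 8.03 + 9.19 + 8.78) / 10 = 89.9900 / 10 = 8.9990
Sum of squared deviations: (+0.3310)² + (−0.1390)² + (−0.8390)² + (+0.4010)² + (+1.3610)² + (−0.0290)² + (−0.0890)² + (−0.9690)² + (+0.1910)² + (−0.2190)² = 3.8781
Variance = 3.8781 / 10 = 0.3878
SE* = √0.3878

SE* = 0.623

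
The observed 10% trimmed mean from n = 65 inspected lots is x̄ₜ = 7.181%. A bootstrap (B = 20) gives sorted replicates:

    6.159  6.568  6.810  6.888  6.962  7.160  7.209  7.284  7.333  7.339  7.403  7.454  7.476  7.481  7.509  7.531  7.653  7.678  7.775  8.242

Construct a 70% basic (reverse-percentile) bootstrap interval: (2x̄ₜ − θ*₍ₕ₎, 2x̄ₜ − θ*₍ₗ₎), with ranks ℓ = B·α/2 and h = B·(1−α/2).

(6.709, 7.552)

Percentile endpoints at ranks 3 and 17: θ*₍3₎ = 6.810, θ*₍17₎ = 7.653.
Basic interval reflects these around x̄ₜ:
  lower = 2 × 7.181 − 7.653 = 6.709
  upper = 2 × 7.181 − 6.810 = 7.552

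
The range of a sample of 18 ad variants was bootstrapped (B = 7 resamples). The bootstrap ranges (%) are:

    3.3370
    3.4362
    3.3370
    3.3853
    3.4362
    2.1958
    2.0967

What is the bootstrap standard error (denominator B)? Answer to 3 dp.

SE* = 0.562

Bootstrap SE is the standard deviation of the 7 replicate ranges.
Mean of replicates: (3.3370 + 3.4362 + 3.3370 + 3.3853 + 3.4362 + 2.1958 + 2.0967) / 7 = 21.22420 / 7 = 3.03203
Sum of squared deviations: (+0.30497)² + (+0.40417)² + (+0.30497)² + (+0.35327)² + (+0.40417)² + (−0.83623)² + (−0.93533)² = 2.21164
Variance = 2.21164 / 7 = 0.31595
SE* = √0.31595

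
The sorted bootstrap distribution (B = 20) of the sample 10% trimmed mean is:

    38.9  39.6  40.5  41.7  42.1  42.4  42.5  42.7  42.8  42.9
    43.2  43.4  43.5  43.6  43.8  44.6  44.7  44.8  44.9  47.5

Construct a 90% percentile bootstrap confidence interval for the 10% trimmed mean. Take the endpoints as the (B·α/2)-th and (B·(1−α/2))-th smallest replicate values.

(38.9, 44.9)

α = 0.10; lower rank = 20 × 0.050 = 1; upper rank = 20 × 0.950 = 19.
The 1st smallest replicate is 38.9; the 19th is 44.9.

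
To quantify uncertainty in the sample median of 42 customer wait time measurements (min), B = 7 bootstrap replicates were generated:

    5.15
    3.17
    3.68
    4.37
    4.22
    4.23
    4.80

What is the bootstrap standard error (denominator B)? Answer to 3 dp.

Bootstrap SE is the standard deviation of the 7 replicate medians.
Mean of replicates: (5.15 + 3.17 + 3.68 + 4.37 + 4.22 + 4.23 + 4.80) / 7 = 29.6200 / 7 = 4.2314
Sum of squared deviations: (+0.9186)² + (−1.0614)² + (−0.5514)² + (+0.1386)² + (−0.0114)² + (−0.0014)² + (+0.5686)² = 2.6171
Variance = 2.6171 / 7 = 0.3739
SE* = √0.3739

SE* = 0.611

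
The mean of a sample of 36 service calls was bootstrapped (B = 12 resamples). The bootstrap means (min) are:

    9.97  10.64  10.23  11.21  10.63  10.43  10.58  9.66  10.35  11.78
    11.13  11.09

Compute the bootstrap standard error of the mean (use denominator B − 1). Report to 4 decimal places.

SE* = 0.5859

Bootstrap SE is the standard deviation of the 12 replicate means.
Mean of replicates: (9.97 + 10.64 + 10.23 + 11.21 + 10.63 + 10.43 + 10.58 + 9.66 + 10.35 + 11.78 + 11.13 + 11.09) / 12 = 127.70000 / 12 = 10.64167
Sum of squared deviations: (−0.67167)² + (−0.00167)² + (−0.41167)² + (+0.56833)² + (−0.01167)² + (−0.21167)² + (−0.06167)² + (−0.98167)² + (−0.29167)² + (+1.13833)² + (+0.48833)² + (+0.44833)² = 3.77637
Variance = 3.77637 / 11 = 0.34331
SE* = √0.34331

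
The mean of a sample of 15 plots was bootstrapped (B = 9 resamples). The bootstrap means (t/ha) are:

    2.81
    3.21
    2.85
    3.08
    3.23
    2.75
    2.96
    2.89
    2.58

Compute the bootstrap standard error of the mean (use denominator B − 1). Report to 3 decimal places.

Bootstrap SE is the standard deviation of the 9 replicate means.
Mean of replicates: (2.81 + 3.21 + 2.85 + 3.08 + 3.23 + 2.75 + 2.96 + 2.89 + 2.58) / 9 = 26.3600 / 9 = 2.9289
Sum of squared deviations: (−0.1189)² + (+0.2811)² + (−0.0789)² + (+0.1511)² + (+0.3011)² + (−0.1789)² + (+0.0311)² + (−0.0389)² + (−0.3489)² = 0.3691
Variance = 0.3691 / 8 = 0.0461
SE* = √0.0461

SE* = 0.215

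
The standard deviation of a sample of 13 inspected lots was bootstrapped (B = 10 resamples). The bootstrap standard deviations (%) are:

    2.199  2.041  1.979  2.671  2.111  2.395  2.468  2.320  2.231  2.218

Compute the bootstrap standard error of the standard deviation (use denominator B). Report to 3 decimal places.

Bootstrap SE is the standard deviation of the 10 replicate standard deviations.
Mean of replicates: (2.199 + 2.041 + 1.979 + 2.671 + 2.111 + 2.395 + 2.468 + 2.320 + 2.231 + 2.218) / 10 = 22.6330 / 10 = 2.2633
Sum of squared deviations: (−0.0643)² + (−0.2223)² + (−0.2843)² + (+0.4077)² + (−0.1523)² + (+0.1317)² + (+0.2047)² + (+0.0567)² + (−0.0323)² + (−0.0453)² = 0.3894
Variance = 0.3894 / 10 = 0.0389
SE* = √0.0389

SE* = 0.197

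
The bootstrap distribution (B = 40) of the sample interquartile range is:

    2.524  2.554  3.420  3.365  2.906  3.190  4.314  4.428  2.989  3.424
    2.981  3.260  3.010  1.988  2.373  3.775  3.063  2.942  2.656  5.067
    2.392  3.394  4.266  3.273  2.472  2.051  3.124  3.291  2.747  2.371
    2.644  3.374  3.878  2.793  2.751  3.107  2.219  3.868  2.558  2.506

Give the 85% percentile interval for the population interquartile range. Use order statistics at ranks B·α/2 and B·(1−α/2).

(2.219, 4.266)

Sorted replicates: 1.988, 2.051, 2.219, 2.371, 2.373, 2.392, 2.472, 2.506, 2.524, 2.554, 2.558, 2.644, 2.656, 2.747, 2.751, 2.793, 2.906, 2.942, 2.981, 2.989, 3.010, 3.063, 3.107, 3.124, 3.190, 3.260, 3.273, 3.291, 3.365, 3.374, 3.394, 3.420, 3.424, 3.775, 3.868, 3.878, 4.266, 4.314, 4.428, 5.067
α = 0.15; lower rank = 40 × 0.075 = 3; upper rank = 40 × 0.925 = 37.
The 3rd smallest replicate is 2.219; the 37th is 4.266.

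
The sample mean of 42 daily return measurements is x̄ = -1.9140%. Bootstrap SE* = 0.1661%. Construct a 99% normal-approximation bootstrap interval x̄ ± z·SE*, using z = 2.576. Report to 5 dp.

(-2.34187, -1.48613)

Margin = 2.576 × 0.1661 = 0.427874
Interval: -1.9140 ± 0.427874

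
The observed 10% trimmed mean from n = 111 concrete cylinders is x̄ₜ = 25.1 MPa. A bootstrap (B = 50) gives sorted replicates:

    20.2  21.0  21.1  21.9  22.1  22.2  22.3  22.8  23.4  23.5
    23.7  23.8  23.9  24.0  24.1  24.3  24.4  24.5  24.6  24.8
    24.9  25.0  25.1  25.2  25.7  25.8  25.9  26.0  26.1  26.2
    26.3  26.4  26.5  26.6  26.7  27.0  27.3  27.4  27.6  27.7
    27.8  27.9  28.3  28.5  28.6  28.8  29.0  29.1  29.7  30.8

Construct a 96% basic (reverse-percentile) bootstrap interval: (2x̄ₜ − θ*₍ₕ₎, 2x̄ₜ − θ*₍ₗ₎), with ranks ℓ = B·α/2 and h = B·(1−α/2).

Percentile endpoints at ranks 1 and 49: θ*₍1₎ = 20.2, θ*₍49₎ = 29.7.
Basic interval reflects these around x̄ₜ:
  lower = 2 × 25.1 − 29.7 = 20.5
  upper = 2 × 25.1 − 20.2 = 30.0

(20.5, 30.0)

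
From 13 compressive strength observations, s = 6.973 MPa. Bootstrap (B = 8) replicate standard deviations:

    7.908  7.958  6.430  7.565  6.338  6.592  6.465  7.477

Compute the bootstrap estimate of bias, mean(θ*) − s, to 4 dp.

mean(θ*) = (7.908 + 7.958 + 6.430 + 7.565 + 6.338 + 6.592 + 6.465 + 7.477) / 8 = 7.09163
bias = 7.09163 − 6.973

bias = +0.1186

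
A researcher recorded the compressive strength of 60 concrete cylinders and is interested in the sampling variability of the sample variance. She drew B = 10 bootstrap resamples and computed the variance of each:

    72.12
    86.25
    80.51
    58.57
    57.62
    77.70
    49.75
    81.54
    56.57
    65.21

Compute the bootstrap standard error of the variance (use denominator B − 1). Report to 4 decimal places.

SE* = 12.6873

Bootstrap SE is the standard deviation of the 10 replicate variances.
Mean of replicates: (72.12 + 86.25 + 80.51 + 58.57 + 57.62 + 77.70 + 49.75 + 81.54 + 56.57 + 65.21) / 10 = 685.84000 / 10 = 68.58400
Sum of squared deviations: (+3.53600)² + (+17.66600)² + (+11.92600)² + (−10.01400)² + (−10.96400)² + (+9.11600)² + (−18.83400)² + (+12.95600)² + (−12.01400)² + (−3.37400)² = 1448.70884
Variance = 1448.70884 / 9 = 160.96765
SE* = √160.96765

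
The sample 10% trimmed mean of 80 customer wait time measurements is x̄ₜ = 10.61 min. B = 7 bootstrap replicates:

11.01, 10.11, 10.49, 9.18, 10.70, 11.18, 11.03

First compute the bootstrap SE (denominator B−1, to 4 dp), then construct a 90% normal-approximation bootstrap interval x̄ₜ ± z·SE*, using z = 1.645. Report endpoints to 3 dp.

Mean of replicates = 10.5286; sum of squared deviations = 2.9323; SE* = √(2.9323/6) = 0.6991
Margin = 1.645 × 0.6991 = 1.1500
Interval: 10.61 ± 1.1500

(9.460, 11.760)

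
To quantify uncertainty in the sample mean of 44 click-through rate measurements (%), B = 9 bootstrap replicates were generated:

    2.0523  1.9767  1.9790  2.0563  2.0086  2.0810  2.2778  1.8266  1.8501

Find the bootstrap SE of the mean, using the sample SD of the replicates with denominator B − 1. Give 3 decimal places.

Bootstrap SE is the standard deviation of the 9 replicate means.
Mean of replicates: (2.0523 + 1.9767 + 1.9790 + 2.0563 + 2.0086 + 2.0810 + 2.2778 + 1.8266 + 1.8501) / 9 = 18.10840 / 9 = 2.01204
Sum of squared deviations: (+0.04026)² + (−0.03534)² + (−0.03304)² + (+0.04426)² + (−0.00344)² + (+0.06896)² + (+0.26576)² + (−0.18544)² + (−0.16194)² = 0.14193
Variance = 0.14193 / 8 = 0.01774
SE* = √0.01774

SE* = 0.133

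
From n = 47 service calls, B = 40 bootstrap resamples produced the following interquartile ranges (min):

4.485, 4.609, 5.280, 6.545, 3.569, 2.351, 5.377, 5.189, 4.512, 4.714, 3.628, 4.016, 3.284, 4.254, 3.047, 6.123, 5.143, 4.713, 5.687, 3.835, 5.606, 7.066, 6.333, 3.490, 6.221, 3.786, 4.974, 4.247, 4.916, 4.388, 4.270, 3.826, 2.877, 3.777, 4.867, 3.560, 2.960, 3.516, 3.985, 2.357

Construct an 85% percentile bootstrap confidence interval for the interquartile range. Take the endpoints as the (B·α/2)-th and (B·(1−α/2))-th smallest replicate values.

(2.877, 6.221)

Sorted replicates: 2.351, 2.357, 2.877, 2.960, 3.047, 3.284, 3.490, 3.516, 3.560, 3.569, 3.628, 3.777, 3.786, 3.826, 3.835, 3.985, 4.016, 4.247, 4.254, 4.270, 4.388, 4.485, 4.512, 4.609, 4.713, 4.714, 4.867, 4.916, 4.974, 5.143, 5.189, 5.280, 5.377, 5.606, 5.687, 6.123, 6.221, 6.333, 6.545, 7.066
α = 0.15; lower rank = 40 × 0.075 = 3; upper rank = 40 × 0.925 = 37.
The 3rd smallest replicate is 2.877; the 37th is 6.221.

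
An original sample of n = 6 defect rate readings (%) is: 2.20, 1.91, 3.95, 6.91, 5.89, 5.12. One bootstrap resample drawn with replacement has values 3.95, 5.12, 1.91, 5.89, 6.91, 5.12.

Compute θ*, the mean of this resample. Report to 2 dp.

θ* = 4.82

Mean = (3.95 + 5.12 + 1.91 + 5.89 + 6.91 + 5.12) / 6 = 28.900 / 6 = 4.82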